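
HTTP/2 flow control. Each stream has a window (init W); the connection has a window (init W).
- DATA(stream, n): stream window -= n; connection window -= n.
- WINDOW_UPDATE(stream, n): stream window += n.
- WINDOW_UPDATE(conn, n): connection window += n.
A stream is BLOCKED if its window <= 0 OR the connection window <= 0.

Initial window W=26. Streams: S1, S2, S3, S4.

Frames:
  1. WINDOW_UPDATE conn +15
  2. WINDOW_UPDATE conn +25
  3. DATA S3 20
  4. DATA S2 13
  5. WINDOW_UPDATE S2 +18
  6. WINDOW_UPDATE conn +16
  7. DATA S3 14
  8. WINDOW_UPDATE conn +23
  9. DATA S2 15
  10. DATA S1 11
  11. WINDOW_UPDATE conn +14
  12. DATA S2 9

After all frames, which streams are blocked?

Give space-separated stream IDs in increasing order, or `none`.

Answer: S3

Derivation:
Op 1: conn=41 S1=26 S2=26 S3=26 S4=26 blocked=[]
Op 2: conn=66 S1=26 S2=26 S3=26 S4=26 blocked=[]
Op 3: conn=46 S1=26 S2=26 S3=6 S4=26 blocked=[]
Op 4: conn=33 S1=26 S2=13 S3=6 S4=26 blocked=[]
Op 5: conn=33 S1=26 S2=31 S3=6 S4=26 blocked=[]
Op 6: conn=49 S1=26 S2=31 S3=6 S4=26 blocked=[]
Op 7: conn=35 S1=26 S2=31 S3=-8 S4=26 blocked=[3]
Op 8: conn=58 S1=26 S2=31 S3=-8 S4=26 blocked=[3]
Op 9: conn=43 S1=26 S2=16 S3=-8 S4=26 blocked=[3]
Op 10: conn=32 S1=15 S2=16 S3=-8 S4=26 blocked=[3]
Op 11: conn=46 S1=15 S2=16 S3=-8 S4=26 blocked=[3]
Op 12: conn=37 S1=15 S2=7 S3=-8 S4=26 blocked=[3]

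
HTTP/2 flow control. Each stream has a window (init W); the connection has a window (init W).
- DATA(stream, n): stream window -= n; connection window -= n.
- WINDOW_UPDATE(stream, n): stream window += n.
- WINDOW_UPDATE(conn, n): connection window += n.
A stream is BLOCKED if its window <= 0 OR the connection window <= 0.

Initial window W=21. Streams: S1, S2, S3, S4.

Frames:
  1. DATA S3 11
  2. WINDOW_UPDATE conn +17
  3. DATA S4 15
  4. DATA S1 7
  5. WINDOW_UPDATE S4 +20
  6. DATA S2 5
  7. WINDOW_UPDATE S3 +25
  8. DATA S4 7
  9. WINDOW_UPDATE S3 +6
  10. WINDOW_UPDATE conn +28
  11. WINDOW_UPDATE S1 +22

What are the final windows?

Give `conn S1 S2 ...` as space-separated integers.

Op 1: conn=10 S1=21 S2=21 S3=10 S4=21 blocked=[]
Op 2: conn=27 S1=21 S2=21 S3=10 S4=21 blocked=[]
Op 3: conn=12 S1=21 S2=21 S3=10 S4=6 blocked=[]
Op 4: conn=5 S1=14 S2=21 S3=10 S4=6 blocked=[]
Op 5: conn=5 S1=14 S2=21 S3=10 S4=26 blocked=[]
Op 6: conn=0 S1=14 S2=16 S3=10 S4=26 blocked=[1, 2, 3, 4]
Op 7: conn=0 S1=14 S2=16 S3=35 S4=26 blocked=[1, 2, 3, 4]
Op 8: conn=-7 S1=14 S2=16 S3=35 S4=19 blocked=[1, 2, 3, 4]
Op 9: conn=-7 S1=14 S2=16 S3=41 S4=19 blocked=[1, 2, 3, 4]
Op 10: conn=21 S1=14 S2=16 S3=41 S4=19 blocked=[]
Op 11: conn=21 S1=36 S2=16 S3=41 S4=19 blocked=[]

Answer: 21 36 16 41 19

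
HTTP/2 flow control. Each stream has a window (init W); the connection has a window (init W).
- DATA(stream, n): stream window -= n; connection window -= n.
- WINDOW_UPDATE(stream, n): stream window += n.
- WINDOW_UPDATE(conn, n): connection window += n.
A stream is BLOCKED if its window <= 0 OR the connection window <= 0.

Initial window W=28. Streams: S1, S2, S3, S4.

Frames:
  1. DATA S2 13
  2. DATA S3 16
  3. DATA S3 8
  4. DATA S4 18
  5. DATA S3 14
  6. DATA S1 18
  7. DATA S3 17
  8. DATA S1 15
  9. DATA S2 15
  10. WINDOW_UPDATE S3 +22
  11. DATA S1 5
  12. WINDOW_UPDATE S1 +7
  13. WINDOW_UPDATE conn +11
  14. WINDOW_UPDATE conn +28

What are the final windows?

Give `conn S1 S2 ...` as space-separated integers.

Op 1: conn=15 S1=28 S2=15 S3=28 S4=28 blocked=[]
Op 2: conn=-1 S1=28 S2=15 S3=12 S4=28 blocked=[1, 2, 3, 4]
Op 3: conn=-9 S1=28 S2=15 S3=4 S4=28 blocked=[1, 2, 3, 4]
Op 4: conn=-27 S1=28 S2=15 S3=4 S4=10 blocked=[1, 2, 3, 4]
Op 5: conn=-41 S1=28 S2=15 S3=-10 S4=10 blocked=[1, 2, 3, 4]
Op 6: conn=-59 S1=10 S2=15 S3=-10 S4=10 blocked=[1, 2, 3, 4]
Op 7: conn=-76 S1=10 S2=15 S3=-27 S4=10 blocked=[1, 2, 3, 4]
Op 8: conn=-91 S1=-5 S2=15 S3=-27 S4=10 blocked=[1, 2, 3, 4]
Op 9: conn=-106 S1=-5 S2=0 S3=-27 S4=10 blocked=[1, 2, 3, 4]
Op 10: conn=-106 S1=-5 S2=0 S3=-5 S4=10 blocked=[1, 2, 3, 4]
Op 11: conn=-111 S1=-10 S2=0 S3=-5 S4=10 blocked=[1, 2, 3, 4]
Op 12: conn=-111 S1=-3 S2=0 S3=-5 S4=10 blocked=[1, 2, 3, 4]
Op 13: conn=-100 S1=-3 S2=0 S3=-5 S4=10 blocked=[1, 2, 3, 4]
Op 14: conn=-72 S1=-3 S2=0 S3=-5 S4=10 blocked=[1, 2, 3, 4]

Answer: -72 -3 0 -5 10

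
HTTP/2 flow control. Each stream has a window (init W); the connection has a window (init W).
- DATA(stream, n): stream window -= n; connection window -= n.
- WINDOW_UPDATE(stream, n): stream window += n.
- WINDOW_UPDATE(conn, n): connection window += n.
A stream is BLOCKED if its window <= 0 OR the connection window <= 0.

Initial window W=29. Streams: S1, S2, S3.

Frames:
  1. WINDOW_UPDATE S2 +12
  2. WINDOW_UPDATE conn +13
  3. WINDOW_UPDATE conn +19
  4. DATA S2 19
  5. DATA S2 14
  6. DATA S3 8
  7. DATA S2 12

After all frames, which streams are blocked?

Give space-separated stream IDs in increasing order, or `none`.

Answer: S2

Derivation:
Op 1: conn=29 S1=29 S2=41 S3=29 blocked=[]
Op 2: conn=42 S1=29 S2=41 S3=29 blocked=[]
Op 3: conn=61 S1=29 S2=41 S3=29 blocked=[]
Op 4: conn=42 S1=29 S2=22 S3=29 blocked=[]
Op 5: conn=28 S1=29 S2=8 S3=29 blocked=[]
Op 6: conn=20 S1=29 S2=8 S3=21 blocked=[]
Op 7: conn=8 S1=29 S2=-4 S3=21 blocked=[2]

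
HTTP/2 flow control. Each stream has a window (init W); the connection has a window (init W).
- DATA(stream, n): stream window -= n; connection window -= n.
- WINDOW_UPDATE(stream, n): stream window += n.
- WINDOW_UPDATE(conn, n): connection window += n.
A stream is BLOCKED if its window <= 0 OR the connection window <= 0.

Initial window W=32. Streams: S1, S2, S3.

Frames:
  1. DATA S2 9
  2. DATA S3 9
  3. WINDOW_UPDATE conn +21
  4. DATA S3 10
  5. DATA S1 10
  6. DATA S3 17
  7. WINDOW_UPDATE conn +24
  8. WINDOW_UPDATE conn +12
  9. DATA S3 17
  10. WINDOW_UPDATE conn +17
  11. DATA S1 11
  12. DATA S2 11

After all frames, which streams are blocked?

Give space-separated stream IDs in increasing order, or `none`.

Answer: S3

Derivation:
Op 1: conn=23 S1=32 S2=23 S3=32 blocked=[]
Op 2: conn=14 S1=32 S2=23 S3=23 blocked=[]
Op 3: conn=35 S1=32 S2=23 S3=23 blocked=[]
Op 4: conn=25 S1=32 S2=23 S3=13 blocked=[]
Op 5: conn=15 S1=22 S2=23 S3=13 blocked=[]
Op 6: conn=-2 S1=22 S2=23 S3=-4 blocked=[1, 2, 3]
Op 7: conn=22 S1=22 S2=23 S3=-4 blocked=[3]
Op 8: conn=34 S1=22 S2=23 S3=-4 blocked=[3]
Op 9: conn=17 S1=22 S2=23 S3=-21 blocked=[3]
Op 10: conn=34 S1=22 S2=23 S3=-21 blocked=[3]
Op 11: conn=23 S1=11 S2=23 S3=-21 blocked=[3]
Op 12: conn=12 S1=11 S2=12 S3=-21 blocked=[3]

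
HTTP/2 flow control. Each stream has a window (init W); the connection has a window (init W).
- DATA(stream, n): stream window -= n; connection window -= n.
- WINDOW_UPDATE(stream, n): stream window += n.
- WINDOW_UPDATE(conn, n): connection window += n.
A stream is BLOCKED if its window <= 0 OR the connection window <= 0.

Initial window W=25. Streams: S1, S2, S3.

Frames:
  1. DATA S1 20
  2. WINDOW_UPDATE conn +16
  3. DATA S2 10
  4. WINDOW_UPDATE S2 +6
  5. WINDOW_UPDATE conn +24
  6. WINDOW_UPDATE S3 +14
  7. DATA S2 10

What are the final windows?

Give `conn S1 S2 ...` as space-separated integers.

Answer: 25 5 11 39

Derivation:
Op 1: conn=5 S1=5 S2=25 S3=25 blocked=[]
Op 2: conn=21 S1=5 S2=25 S3=25 blocked=[]
Op 3: conn=11 S1=5 S2=15 S3=25 blocked=[]
Op 4: conn=11 S1=5 S2=21 S3=25 blocked=[]
Op 5: conn=35 S1=5 S2=21 S3=25 blocked=[]
Op 6: conn=35 S1=5 S2=21 S3=39 blocked=[]
Op 7: conn=25 S1=5 S2=11 S3=39 blocked=[]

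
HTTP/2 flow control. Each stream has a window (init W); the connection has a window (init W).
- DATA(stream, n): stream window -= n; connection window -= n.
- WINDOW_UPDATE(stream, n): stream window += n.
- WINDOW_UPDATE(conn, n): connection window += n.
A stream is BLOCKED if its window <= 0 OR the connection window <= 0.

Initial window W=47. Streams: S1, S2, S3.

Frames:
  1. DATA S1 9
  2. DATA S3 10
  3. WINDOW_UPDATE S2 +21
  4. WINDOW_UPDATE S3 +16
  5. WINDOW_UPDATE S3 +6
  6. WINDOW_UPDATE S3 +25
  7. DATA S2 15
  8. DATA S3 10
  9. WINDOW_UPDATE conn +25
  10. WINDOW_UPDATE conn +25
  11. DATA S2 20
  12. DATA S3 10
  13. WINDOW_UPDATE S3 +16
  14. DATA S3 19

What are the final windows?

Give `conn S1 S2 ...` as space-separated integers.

Answer: 4 38 33 61

Derivation:
Op 1: conn=38 S1=38 S2=47 S3=47 blocked=[]
Op 2: conn=28 S1=38 S2=47 S3=37 blocked=[]
Op 3: conn=28 S1=38 S2=68 S3=37 blocked=[]
Op 4: conn=28 S1=38 S2=68 S3=53 blocked=[]
Op 5: conn=28 S1=38 S2=68 S3=59 blocked=[]
Op 6: conn=28 S1=38 S2=68 S3=84 blocked=[]
Op 7: conn=13 S1=38 S2=53 S3=84 blocked=[]
Op 8: conn=3 S1=38 S2=53 S3=74 blocked=[]
Op 9: conn=28 S1=38 S2=53 S3=74 blocked=[]
Op 10: conn=53 S1=38 S2=53 S3=74 blocked=[]
Op 11: conn=33 S1=38 S2=33 S3=74 blocked=[]
Op 12: conn=23 S1=38 S2=33 S3=64 blocked=[]
Op 13: conn=23 S1=38 S2=33 S3=80 blocked=[]
Op 14: conn=4 S1=38 S2=33 S3=61 blocked=[]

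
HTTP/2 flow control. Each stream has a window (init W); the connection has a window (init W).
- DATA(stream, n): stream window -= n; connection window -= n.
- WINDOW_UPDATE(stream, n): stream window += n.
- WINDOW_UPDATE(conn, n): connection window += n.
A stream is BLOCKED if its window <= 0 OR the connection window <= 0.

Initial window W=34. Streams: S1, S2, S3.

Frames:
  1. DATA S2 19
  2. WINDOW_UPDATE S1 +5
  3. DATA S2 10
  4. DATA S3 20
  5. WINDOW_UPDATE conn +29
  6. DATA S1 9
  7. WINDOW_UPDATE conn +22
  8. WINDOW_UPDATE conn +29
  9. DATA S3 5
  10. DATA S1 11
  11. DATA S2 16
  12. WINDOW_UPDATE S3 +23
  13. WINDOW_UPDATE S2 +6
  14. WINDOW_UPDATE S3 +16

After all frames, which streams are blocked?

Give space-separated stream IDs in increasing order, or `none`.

Answer: S2

Derivation:
Op 1: conn=15 S1=34 S2=15 S3=34 blocked=[]
Op 2: conn=15 S1=39 S2=15 S3=34 blocked=[]
Op 3: conn=5 S1=39 S2=5 S3=34 blocked=[]
Op 4: conn=-15 S1=39 S2=5 S3=14 blocked=[1, 2, 3]
Op 5: conn=14 S1=39 S2=5 S3=14 blocked=[]
Op 6: conn=5 S1=30 S2=5 S3=14 blocked=[]
Op 7: conn=27 S1=30 S2=5 S3=14 blocked=[]
Op 8: conn=56 S1=30 S2=5 S3=14 blocked=[]
Op 9: conn=51 S1=30 S2=5 S3=9 blocked=[]
Op 10: conn=40 S1=19 S2=5 S3=9 blocked=[]
Op 11: conn=24 S1=19 S2=-11 S3=9 blocked=[2]
Op 12: conn=24 S1=19 S2=-11 S3=32 blocked=[2]
Op 13: conn=24 S1=19 S2=-5 S3=32 blocked=[2]
Op 14: conn=24 S1=19 S2=-5 S3=48 blocked=[2]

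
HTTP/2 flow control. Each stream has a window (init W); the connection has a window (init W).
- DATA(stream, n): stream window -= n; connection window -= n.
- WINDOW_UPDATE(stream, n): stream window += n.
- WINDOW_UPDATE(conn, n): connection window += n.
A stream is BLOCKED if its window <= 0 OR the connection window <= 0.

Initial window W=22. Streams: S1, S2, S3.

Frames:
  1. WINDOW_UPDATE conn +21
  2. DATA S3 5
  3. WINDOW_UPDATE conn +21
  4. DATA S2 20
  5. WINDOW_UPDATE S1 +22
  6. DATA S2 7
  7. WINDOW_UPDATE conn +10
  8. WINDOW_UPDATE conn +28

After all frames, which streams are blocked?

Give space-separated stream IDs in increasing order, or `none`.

Answer: S2

Derivation:
Op 1: conn=43 S1=22 S2=22 S3=22 blocked=[]
Op 2: conn=38 S1=22 S2=22 S3=17 blocked=[]
Op 3: conn=59 S1=22 S2=22 S3=17 blocked=[]
Op 4: conn=39 S1=22 S2=2 S3=17 blocked=[]
Op 5: conn=39 S1=44 S2=2 S3=17 blocked=[]
Op 6: conn=32 S1=44 S2=-5 S3=17 blocked=[2]
Op 7: conn=42 S1=44 S2=-5 S3=17 blocked=[2]
Op 8: conn=70 S1=44 S2=-5 S3=17 blocked=[2]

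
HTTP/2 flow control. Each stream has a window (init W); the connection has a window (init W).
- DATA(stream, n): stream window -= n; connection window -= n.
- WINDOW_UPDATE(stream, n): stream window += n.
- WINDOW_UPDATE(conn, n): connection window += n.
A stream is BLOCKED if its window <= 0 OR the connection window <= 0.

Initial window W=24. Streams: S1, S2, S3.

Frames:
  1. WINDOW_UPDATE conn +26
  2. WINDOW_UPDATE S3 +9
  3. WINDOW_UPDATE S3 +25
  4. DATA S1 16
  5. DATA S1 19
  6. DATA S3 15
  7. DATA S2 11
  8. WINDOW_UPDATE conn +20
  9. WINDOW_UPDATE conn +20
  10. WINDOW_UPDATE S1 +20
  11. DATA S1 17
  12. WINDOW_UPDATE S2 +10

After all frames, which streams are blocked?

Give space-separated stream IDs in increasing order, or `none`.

Op 1: conn=50 S1=24 S2=24 S3=24 blocked=[]
Op 2: conn=50 S1=24 S2=24 S3=33 blocked=[]
Op 3: conn=50 S1=24 S2=24 S3=58 blocked=[]
Op 4: conn=34 S1=8 S2=24 S3=58 blocked=[]
Op 5: conn=15 S1=-11 S2=24 S3=58 blocked=[1]
Op 6: conn=0 S1=-11 S2=24 S3=43 blocked=[1, 2, 3]
Op 7: conn=-11 S1=-11 S2=13 S3=43 blocked=[1, 2, 3]
Op 8: conn=9 S1=-11 S2=13 S3=43 blocked=[1]
Op 9: conn=29 S1=-11 S2=13 S3=43 blocked=[1]
Op 10: conn=29 S1=9 S2=13 S3=43 blocked=[]
Op 11: conn=12 S1=-8 S2=13 S3=43 blocked=[1]
Op 12: conn=12 S1=-8 S2=23 S3=43 blocked=[1]

Answer: S1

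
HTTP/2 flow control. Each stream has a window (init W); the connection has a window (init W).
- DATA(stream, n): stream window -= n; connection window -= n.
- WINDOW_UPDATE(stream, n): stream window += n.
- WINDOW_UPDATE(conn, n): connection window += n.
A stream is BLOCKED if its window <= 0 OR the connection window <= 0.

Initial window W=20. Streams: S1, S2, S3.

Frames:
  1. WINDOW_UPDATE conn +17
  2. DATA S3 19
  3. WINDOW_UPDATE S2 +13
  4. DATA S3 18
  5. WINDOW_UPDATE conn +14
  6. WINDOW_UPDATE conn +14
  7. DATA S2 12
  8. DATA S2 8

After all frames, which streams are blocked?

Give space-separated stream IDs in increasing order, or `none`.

Answer: S3

Derivation:
Op 1: conn=37 S1=20 S2=20 S3=20 blocked=[]
Op 2: conn=18 S1=20 S2=20 S3=1 blocked=[]
Op 3: conn=18 S1=20 S2=33 S3=1 blocked=[]
Op 4: conn=0 S1=20 S2=33 S3=-17 blocked=[1, 2, 3]
Op 5: conn=14 S1=20 S2=33 S3=-17 blocked=[3]
Op 6: conn=28 S1=20 S2=33 S3=-17 blocked=[3]
Op 7: conn=16 S1=20 S2=21 S3=-17 blocked=[3]
Op 8: conn=8 S1=20 S2=13 S3=-17 blocked=[3]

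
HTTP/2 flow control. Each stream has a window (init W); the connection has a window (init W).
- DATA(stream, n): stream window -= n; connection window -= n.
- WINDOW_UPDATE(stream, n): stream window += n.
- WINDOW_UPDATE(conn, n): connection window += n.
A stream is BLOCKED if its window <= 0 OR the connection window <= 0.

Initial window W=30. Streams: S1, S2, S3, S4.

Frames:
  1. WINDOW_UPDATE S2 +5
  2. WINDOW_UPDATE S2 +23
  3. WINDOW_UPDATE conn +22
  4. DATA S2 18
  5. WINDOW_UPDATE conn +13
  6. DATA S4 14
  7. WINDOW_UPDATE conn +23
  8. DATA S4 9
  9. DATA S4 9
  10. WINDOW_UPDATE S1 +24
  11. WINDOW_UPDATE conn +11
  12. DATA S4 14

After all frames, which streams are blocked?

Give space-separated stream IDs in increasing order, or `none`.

Op 1: conn=30 S1=30 S2=35 S3=30 S4=30 blocked=[]
Op 2: conn=30 S1=30 S2=58 S3=30 S4=30 blocked=[]
Op 3: conn=52 S1=30 S2=58 S3=30 S4=30 blocked=[]
Op 4: conn=34 S1=30 S2=40 S3=30 S4=30 blocked=[]
Op 5: conn=47 S1=30 S2=40 S3=30 S4=30 blocked=[]
Op 6: conn=33 S1=30 S2=40 S3=30 S4=16 blocked=[]
Op 7: conn=56 S1=30 S2=40 S3=30 S4=16 blocked=[]
Op 8: conn=47 S1=30 S2=40 S3=30 S4=7 blocked=[]
Op 9: conn=38 S1=30 S2=40 S3=30 S4=-2 blocked=[4]
Op 10: conn=38 S1=54 S2=40 S3=30 S4=-2 blocked=[4]
Op 11: conn=49 S1=54 S2=40 S3=30 S4=-2 blocked=[4]
Op 12: conn=35 S1=54 S2=40 S3=30 S4=-16 blocked=[4]

Answer: S4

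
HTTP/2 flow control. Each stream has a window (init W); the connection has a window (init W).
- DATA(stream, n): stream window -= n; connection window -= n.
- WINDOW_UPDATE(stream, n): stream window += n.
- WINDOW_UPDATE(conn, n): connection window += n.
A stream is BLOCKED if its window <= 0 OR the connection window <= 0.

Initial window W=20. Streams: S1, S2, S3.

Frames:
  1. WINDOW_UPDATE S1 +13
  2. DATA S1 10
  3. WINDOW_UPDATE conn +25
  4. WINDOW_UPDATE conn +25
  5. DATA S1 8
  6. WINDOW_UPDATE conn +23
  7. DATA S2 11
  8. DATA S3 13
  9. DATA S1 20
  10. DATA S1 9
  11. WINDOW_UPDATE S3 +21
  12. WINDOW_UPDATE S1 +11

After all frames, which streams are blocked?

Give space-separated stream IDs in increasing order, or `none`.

Op 1: conn=20 S1=33 S2=20 S3=20 blocked=[]
Op 2: conn=10 S1=23 S2=20 S3=20 blocked=[]
Op 3: conn=35 S1=23 S2=20 S3=20 blocked=[]
Op 4: conn=60 S1=23 S2=20 S3=20 blocked=[]
Op 5: conn=52 S1=15 S2=20 S3=20 blocked=[]
Op 6: conn=75 S1=15 S2=20 S3=20 blocked=[]
Op 7: conn=64 S1=15 S2=9 S3=20 blocked=[]
Op 8: conn=51 S1=15 S2=9 S3=7 blocked=[]
Op 9: conn=31 S1=-5 S2=9 S3=7 blocked=[1]
Op 10: conn=22 S1=-14 S2=9 S3=7 blocked=[1]
Op 11: conn=22 S1=-14 S2=9 S3=28 blocked=[1]
Op 12: conn=22 S1=-3 S2=9 S3=28 blocked=[1]

Answer: S1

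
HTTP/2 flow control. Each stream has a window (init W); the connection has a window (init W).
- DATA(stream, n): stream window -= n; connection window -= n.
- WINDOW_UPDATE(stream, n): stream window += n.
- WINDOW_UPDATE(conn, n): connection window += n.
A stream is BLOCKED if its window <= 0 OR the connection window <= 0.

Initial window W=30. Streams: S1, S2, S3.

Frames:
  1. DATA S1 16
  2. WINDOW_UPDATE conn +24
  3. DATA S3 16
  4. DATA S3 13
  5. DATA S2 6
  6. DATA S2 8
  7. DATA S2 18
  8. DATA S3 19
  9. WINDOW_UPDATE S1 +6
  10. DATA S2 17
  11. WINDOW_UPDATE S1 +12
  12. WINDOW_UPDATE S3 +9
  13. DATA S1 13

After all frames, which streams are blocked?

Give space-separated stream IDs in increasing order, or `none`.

Op 1: conn=14 S1=14 S2=30 S3=30 blocked=[]
Op 2: conn=38 S1=14 S2=30 S3=30 blocked=[]
Op 3: conn=22 S1=14 S2=30 S3=14 blocked=[]
Op 4: conn=9 S1=14 S2=30 S3=1 blocked=[]
Op 5: conn=3 S1=14 S2=24 S3=1 blocked=[]
Op 6: conn=-5 S1=14 S2=16 S3=1 blocked=[1, 2, 3]
Op 7: conn=-23 S1=14 S2=-2 S3=1 blocked=[1, 2, 3]
Op 8: conn=-42 S1=14 S2=-2 S3=-18 blocked=[1, 2, 3]
Op 9: conn=-42 S1=20 S2=-2 S3=-18 blocked=[1, 2, 3]
Op 10: conn=-59 S1=20 S2=-19 S3=-18 blocked=[1, 2, 3]
Op 11: conn=-59 S1=32 S2=-19 S3=-18 blocked=[1, 2, 3]
Op 12: conn=-59 S1=32 S2=-19 S3=-9 blocked=[1, 2, 3]
Op 13: conn=-72 S1=19 S2=-19 S3=-9 blocked=[1, 2, 3]

Answer: S1 S2 S3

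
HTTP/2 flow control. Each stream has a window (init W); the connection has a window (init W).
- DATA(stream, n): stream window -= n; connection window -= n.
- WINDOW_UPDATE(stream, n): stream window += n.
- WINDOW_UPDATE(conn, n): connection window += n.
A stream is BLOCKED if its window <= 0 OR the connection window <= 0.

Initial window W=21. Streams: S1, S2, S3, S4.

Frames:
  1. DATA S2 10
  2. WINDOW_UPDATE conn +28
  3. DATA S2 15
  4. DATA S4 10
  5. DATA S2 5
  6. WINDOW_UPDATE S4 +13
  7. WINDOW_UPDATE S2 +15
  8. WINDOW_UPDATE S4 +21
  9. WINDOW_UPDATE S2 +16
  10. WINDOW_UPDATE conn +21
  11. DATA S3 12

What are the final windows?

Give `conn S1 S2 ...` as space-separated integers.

Op 1: conn=11 S1=21 S2=11 S3=21 S4=21 blocked=[]
Op 2: conn=39 S1=21 S2=11 S3=21 S4=21 blocked=[]
Op 3: conn=24 S1=21 S2=-4 S3=21 S4=21 blocked=[2]
Op 4: conn=14 S1=21 S2=-4 S3=21 S4=11 blocked=[2]
Op 5: conn=9 S1=21 S2=-9 S3=21 S4=11 blocked=[2]
Op 6: conn=9 S1=21 S2=-9 S3=21 S4=24 blocked=[2]
Op 7: conn=9 S1=21 S2=6 S3=21 S4=24 blocked=[]
Op 8: conn=9 S1=21 S2=6 S3=21 S4=45 blocked=[]
Op 9: conn=9 S1=21 S2=22 S3=21 S4=45 blocked=[]
Op 10: conn=30 S1=21 S2=22 S3=21 S4=45 blocked=[]
Op 11: conn=18 S1=21 S2=22 S3=9 S4=45 blocked=[]

Answer: 18 21 22 9 45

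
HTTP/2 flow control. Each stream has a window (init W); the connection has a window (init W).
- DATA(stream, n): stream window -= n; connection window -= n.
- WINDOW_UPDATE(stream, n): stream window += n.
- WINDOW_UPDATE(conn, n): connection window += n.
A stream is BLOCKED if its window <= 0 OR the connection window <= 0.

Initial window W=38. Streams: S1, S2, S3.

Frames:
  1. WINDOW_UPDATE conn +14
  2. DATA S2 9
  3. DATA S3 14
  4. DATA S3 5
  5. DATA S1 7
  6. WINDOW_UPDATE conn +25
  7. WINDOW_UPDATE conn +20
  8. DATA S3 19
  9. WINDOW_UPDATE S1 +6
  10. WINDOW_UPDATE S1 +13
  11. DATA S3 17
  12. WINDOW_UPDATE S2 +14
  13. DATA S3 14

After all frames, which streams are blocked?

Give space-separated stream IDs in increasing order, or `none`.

Op 1: conn=52 S1=38 S2=38 S3=38 blocked=[]
Op 2: conn=43 S1=38 S2=29 S3=38 blocked=[]
Op 3: conn=29 S1=38 S2=29 S3=24 blocked=[]
Op 4: conn=24 S1=38 S2=29 S3=19 blocked=[]
Op 5: conn=17 S1=31 S2=29 S3=19 blocked=[]
Op 6: conn=42 S1=31 S2=29 S3=19 blocked=[]
Op 7: conn=62 S1=31 S2=29 S3=19 blocked=[]
Op 8: conn=43 S1=31 S2=29 S3=0 blocked=[3]
Op 9: conn=43 S1=37 S2=29 S3=0 blocked=[3]
Op 10: conn=43 S1=50 S2=29 S3=0 blocked=[3]
Op 11: conn=26 S1=50 S2=29 S3=-17 blocked=[3]
Op 12: conn=26 S1=50 S2=43 S3=-17 blocked=[3]
Op 13: conn=12 S1=50 S2=43 S3=-31 blocked=[3]

Answer: S3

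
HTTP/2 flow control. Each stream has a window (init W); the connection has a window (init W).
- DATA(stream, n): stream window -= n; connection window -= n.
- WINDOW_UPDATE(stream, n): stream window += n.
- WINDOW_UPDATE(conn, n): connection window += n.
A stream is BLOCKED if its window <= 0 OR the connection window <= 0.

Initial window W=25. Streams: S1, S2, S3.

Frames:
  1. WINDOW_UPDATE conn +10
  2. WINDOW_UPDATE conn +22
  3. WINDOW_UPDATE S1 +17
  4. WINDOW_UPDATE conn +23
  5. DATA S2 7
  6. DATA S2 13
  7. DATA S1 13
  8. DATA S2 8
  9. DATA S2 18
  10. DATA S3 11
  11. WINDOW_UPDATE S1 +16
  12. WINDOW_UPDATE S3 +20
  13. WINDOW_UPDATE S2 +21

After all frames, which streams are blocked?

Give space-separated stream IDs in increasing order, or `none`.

Op 1: conn=35 S1=25 S2=25 S3=25 blocked=[]
Op 2: conn=57 S1=25 S2=25 S3=25 blocked=[]
Op 3: conn=57 S1=42 S2=25 S3=25 blocked=[]
Op 4: conn=80 S1=42 S2=25 S3=25 blocked=[]
Op 5: conn=73 S1=42 S2=18 S3=25 blocked=[]
Op 6: conn=60 S1=42 S2=5 S3=25 blocked=[]
Op 7: conn=47 S1=29 S2=5 S3=25 blocked=[]
Op 8: conn=39 S1=29 S2=-3 S3=25 blocked=[2]
Op 9: conn=21 S1=29 S2=-21 S3=25 blocked=[2]
Op 10: conn=10 S1=29 S2=-21 S3=14 blocked=[2]
Op 11: conn=10 S1=45 S2=-21 S3=14 blocked=[2]
Op 12: conn=10 S1=45 S2=-21 S3=34 blocked=[2]
Op 13: conn=10 S1=45 S2=0 S3=34 blocked=[2]

Answer: S2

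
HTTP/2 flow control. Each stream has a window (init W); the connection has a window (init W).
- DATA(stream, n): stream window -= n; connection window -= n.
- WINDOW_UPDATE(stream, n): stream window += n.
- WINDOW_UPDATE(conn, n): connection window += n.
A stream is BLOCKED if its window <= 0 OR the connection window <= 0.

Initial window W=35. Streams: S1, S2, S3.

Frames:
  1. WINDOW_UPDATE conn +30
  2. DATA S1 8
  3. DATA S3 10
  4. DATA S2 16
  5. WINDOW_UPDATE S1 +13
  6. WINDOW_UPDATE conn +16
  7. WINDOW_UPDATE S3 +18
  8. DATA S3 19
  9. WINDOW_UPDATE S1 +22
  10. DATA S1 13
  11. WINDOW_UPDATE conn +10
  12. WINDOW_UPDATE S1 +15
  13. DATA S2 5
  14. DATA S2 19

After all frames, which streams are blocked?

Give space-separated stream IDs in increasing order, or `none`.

Answer: S2

Derivation:
Op 1: conn=65 S1=35 S2=35 S3=35 blocked=[]
Op 2: conn=57 S1=27 S2=35 S3=35 blocked=[]
Op 3: conn=47 S1=27 S2=35 S3=25 blocked=[]
Op 4: conn=31 S1=27 S2=19 S3=25 blocked=[]
Op 5: conn=31 S1=40 S2=19 S3=25 blocked=[]
Op 6: conn=47 S1=40 S2=19 S3=25 blocked=[]
Op 7: conn=47 S1=40 S2=19 S3=43 blocked=[]
Op 8: conn=28 S1=40 S2=19 S3=24 blocked=[]
Op 9: conn=28 S1=62 S2=19 S3=24 blocked=[]
Op 10: conn=15 S1=49 S2=19 S3=24 blocked=[]
Op 11: conn=25 S1=49 S2=19 S3=24 blocked=[]
Op 12: conn=25 S1=64 S2=19 S3=24 blocked=[]
Op 13: conn=20 S1=64 S2=14 S3=24 blocked=[]
Op 14: conn=1 S1=64 S2=-5 S3=24 blocked=[2]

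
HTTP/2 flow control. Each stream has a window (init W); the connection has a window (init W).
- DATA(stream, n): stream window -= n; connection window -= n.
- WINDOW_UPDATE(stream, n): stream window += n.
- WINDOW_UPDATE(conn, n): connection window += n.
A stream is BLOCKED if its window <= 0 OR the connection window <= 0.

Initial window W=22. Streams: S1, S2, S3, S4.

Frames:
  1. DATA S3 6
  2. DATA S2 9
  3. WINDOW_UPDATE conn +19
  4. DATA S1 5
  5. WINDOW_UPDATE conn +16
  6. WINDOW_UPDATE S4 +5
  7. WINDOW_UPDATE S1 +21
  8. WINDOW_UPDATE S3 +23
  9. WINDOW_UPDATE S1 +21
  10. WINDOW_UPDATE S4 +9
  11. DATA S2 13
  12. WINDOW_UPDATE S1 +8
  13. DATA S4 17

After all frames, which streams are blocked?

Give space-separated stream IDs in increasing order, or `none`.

Op 1: conn=16 S1=22 S2=22 S3=16 S4=22 blocked=[]
Op 2: conn=7 S1=22 S2=13 S3=16 S4=22 blocked=[]
Op 3: conn=26 S1=22 S2=13 S3=16 S4=22 blocked=[]
Op 4: conn=21 S1=17 S2=13 S3=16 S4=22 blocked=[]
Op 5: conn=37 S1=17 S2=13 S3=16 S4=22 blocked=[]
Op 6: conn=37 S1=17 S2=13 S3=16 S4=27 blocked=[]
Op 7: conn=37 S1=38 S2=13 S3=16 S4=27 blocked=[]
Op 8: conn=37 S1=38 S2=13 S3=39 S4=27 blocked=[]
Op 9: conn=37 S1=59 S2=13 S3=39 S4=27 blocked=[]
Op 10: conn=37 S1=59 S2=13 S3=39 S4=36 blocked=[]
Op 11: conn=24 S1=59 S2=0 S3=39 S4=36 blocked=[2]
Op 12: conn=24 S1=67 S2=0 S3=39 S4=36 blocked=[2]
Op 13: conn=7 S1=67 S2=0 S3=39 S4=19 blocked=[2]

Answer: S2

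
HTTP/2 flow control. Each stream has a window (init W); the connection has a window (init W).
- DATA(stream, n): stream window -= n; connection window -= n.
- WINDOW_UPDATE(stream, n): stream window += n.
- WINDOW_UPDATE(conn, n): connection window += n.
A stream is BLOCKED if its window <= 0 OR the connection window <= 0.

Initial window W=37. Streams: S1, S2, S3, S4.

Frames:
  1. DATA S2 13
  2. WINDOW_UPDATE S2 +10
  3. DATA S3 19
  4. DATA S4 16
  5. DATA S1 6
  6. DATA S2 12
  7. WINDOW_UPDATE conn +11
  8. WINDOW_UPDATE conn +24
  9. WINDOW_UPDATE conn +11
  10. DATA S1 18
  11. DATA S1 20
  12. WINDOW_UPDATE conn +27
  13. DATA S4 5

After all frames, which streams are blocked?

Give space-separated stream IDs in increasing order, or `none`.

Answer: S1

Derivation:
Op 1: conn=24 S1=37 S2=24 S3=37 S4=37 blocked=[]
Op 2: conn=24 S1=37 S2=34 S3=37 S4=37 blocked=[]
Op 3: conn=5 S1=37 S2=34 S3=18 S4=37 blocked=[]
Op 4: conn=-11 S1=37 S2=34 S3=18 S4=21 blocked=[1, 2, 3, 4]
Op 5: conn=-17 S1=31 S2=34 S3=18 S4=21 blocked=[1, 2, 3, 4]
Op 6: conn=-29 S1=31 S2=22 S3=18 S4=21 blocked=[1, 2, 3, 4]
Op 7: conn=-18 S1=31 S2=22 S3=18 S4=21 blocked=[1, 2, 3, 4]
Op 8: conn=6 S1=31 S2=22 S3=18 S4=21 blocked=[]
Op 9: conn=17 S1=31 S2=22 S3=18 S4=21 blocked=[]
Op 10: conn=-1 S1=13 S2=22 S3=18 S4=21 blocked=[1, 2, 3, 4]
Op 11: conn=-21 S1=-7 S2=22 S3=18 S4=21 blocked=[1, 2, 3, 4]
Op 12: conn=6 S1=-7 S2=22 S3=18 S4=21 blocked=[1]
Op 13: conn=1 S1=-7 S2=22 S3=18 S4=16 blocked=[1]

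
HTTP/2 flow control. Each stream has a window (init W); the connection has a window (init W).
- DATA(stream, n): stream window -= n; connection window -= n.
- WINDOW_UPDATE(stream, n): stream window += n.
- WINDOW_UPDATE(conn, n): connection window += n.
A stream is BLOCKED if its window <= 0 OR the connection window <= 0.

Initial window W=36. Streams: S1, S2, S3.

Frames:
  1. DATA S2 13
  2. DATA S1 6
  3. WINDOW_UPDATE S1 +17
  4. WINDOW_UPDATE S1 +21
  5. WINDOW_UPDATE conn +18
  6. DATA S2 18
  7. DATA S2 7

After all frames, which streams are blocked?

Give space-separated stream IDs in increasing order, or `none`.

Answer: S2

Derivation:
Op 1: conn=23 S1=36 S2=23 S3=36 blocked=[]
Op 2: conn=17 S1=30 S2=23 S3=36 blocked=[]
Op 3: conn=17 S1=47 S2=23 S3=36 blocked=[]
Op 4: conn=17 S1=68 S2=23 S3=36 blocked=[]
Op 5: conn=35 S1=68 S2=23 S3=36 blocked=[]
Op 6: conn=17 S1=68 S2=5 S3=36 blocked=[]
Op 7: conn=10 S1=68 S2=-2 S3=36 blocked=[2]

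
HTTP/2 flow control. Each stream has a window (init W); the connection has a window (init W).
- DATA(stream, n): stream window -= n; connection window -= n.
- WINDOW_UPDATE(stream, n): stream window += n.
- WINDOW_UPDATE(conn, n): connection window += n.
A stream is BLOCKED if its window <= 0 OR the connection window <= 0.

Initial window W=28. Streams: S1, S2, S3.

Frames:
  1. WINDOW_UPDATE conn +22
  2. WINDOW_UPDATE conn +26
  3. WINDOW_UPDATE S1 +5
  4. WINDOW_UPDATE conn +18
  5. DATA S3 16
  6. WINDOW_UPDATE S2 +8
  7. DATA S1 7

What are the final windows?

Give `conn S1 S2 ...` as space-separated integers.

Op 1: conn=50 S1=28 S2=28 S3=28 blocked=[]
Op 2: conn=76 S1=28 S2=28 S3=28 blocked=[]
Op 3: conn=76 S1=33 S2=28 S3=28 blocked=[]
Op 4: conn=94 S1=33 S2=28 S3=28 blocked=[]
Op 5: conn=78 S1=33 S2=28 S3=12 blocked=[]
Op 6: conn=78 S1=33 S2=36 S3=12 blocked=[]
Op 7: conn=71 S1=26 S2=36 S3=12 blocked=[]

Answer: 71 26 36 12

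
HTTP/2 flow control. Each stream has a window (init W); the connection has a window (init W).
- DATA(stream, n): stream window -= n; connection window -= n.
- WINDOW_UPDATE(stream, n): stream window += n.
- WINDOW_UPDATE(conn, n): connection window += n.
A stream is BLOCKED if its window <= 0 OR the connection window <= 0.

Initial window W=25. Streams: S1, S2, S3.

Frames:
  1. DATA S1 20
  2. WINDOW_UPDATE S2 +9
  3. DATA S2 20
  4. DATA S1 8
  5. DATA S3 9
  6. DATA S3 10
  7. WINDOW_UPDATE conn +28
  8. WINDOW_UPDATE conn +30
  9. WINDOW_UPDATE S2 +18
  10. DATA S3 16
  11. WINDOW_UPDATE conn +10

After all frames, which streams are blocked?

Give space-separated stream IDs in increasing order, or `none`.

Answer: S1 S3

Derivation:
Op 1: conn=5 S1=5 S2=25 S3=25 blocked=[]
Op 2: conn=5 S1=5 S2=34 S3=25 blocked=[]
Op 3: conn=-15 S1=5 S2=14 S3=25 blocked=[1, 2, 3]
Op 4: conn=-23 S1=-3 S2=14 S3=25 blocked=[1, 2, 3]
Op 5: conn=-32 S1=-3 S2=14 S3=16 blocked=[1, 2, 3]
Op 6: conn=-42 S1=-3 S2=14 S3=6 blocked=[1, 2, 3]
Op 7: conn=-14 S1=-3 S2=14 S3=6 blocked=[1, 2, 3]
Op 8: conn=16 S1=-3 S2=14 S3=6 blocked=[1]
Op 9: conn=16 S1=-3 S2=32 S3=6 blocked=[1]
Op 10: conn=0 S1=-3 S2=32 S3=-10 blocked=[1, 2, 3]
Op 11: conn=10 S1=-3 S2=32 S3=-10 blocked=[1, 3]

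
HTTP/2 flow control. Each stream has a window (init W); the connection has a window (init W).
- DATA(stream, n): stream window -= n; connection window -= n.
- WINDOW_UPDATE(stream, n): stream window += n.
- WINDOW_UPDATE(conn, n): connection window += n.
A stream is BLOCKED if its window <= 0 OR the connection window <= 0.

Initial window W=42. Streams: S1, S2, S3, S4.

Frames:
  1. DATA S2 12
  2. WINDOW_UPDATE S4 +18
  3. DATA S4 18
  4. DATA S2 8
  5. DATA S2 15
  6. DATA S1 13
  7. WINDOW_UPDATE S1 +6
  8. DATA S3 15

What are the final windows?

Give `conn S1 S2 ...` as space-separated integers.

Answer: -39 35 7 27 42

Derivation:
Op 1: conn=30 S1=42 S2=30 S3=42 S4=42 blocked=[]
Op 2: conn=30 S1=42 S2=30 S3=42 S4=60 blocked=[]
Op 3: conn=12 S1=42 S2=30 S3=42 S4=42 blocked=[]
Op 4: conn=4 S1=42 S2=22 S3=42 S4=42 blocked=[]
Op 5: conn=-11 S1=42 S2=7 S3=42 S4=42 blocked=[1, 2, 3, 4]
Op 6: conn=-24 S1=29 S2=7 S3=42 S4=42 blocked=[1, 2, 3, 4]
Op 7: conn=-24 S1=35 S2=7 S3=42 S4=42 blocked=[1, 2, 3, 4]
Op 8: conn=-39 S1=35 S2=7 S3=27 S4=42 blocked=[1, 2, 3, 4]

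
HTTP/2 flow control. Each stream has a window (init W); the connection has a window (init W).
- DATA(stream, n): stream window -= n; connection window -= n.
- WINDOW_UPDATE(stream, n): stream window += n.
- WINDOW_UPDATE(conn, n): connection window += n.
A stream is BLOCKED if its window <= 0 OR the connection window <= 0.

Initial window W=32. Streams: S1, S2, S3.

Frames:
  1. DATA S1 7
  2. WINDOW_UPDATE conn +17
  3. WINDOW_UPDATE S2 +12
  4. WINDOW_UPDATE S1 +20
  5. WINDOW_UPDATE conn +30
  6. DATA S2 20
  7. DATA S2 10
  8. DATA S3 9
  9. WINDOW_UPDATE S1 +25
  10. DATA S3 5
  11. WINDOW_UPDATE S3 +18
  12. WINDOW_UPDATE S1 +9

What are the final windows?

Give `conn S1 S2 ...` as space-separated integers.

Answer: 28 79 14 36

Derivation:
Op 1: conn=25 S1=25 S2=32 S3=32 blocked=[]
Op 2: conn=42 S1=25 S2=32 S3=32 blocked=[]
Op 3: conn=42 S1=25 S2=44 S3=32 blocked=[]
Op 4: conn=42 S1=45 S2=44 S3=32 blocked=[]
Op 5: conn=72 S1=45 S2=44 S3=32 blocked=[]
Op 6: conn=52 S1=45 S2=24 S3=32 blocked=[]
Op 7: conn=42 S1=45 S2=14 S3=32 blocked=[]
Op 8: conn=33 S1=45 S2=14 S3=23 blocked=[]
Op 9: conn=33 S1=70 S2=14 S3=23 blocked=[]
Op 10: conn=28 S1=70 S2=14 S3=18 blocked=[]
Op 11: conn=28 S1=70 S2=14 S3=36 blocked=[]
Op 12: conn=28 S1=79 S2=14 S3=36 blocked=[]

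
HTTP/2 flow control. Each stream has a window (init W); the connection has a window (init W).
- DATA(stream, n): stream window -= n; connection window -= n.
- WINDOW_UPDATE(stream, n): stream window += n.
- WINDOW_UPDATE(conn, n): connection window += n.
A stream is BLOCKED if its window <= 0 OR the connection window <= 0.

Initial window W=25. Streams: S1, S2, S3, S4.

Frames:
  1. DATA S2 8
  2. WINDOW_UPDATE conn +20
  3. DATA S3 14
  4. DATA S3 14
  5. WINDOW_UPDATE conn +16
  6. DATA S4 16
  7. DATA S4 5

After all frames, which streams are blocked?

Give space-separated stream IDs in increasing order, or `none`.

Op 1: conn=17 S1=25 S2=17 S3=25 S4=25 blocked=[]
Op 2: conn=37 S1=25 S2=17 S3=25 S4=25 blocked=[]
Op 3: conn=23 S1=25 S2=17 S3=11 S4=25 blocked=[]
Op 4: conn=9 S1=25 S2=17 S3=-3 S4=25 blocked=[3]
Op 5: conn=25 S1=25 S2=17 S3=-3 S4=25 blocked=[3]
Op 6: conn=9 S1=25 S2=17 S3=-3 S4=9 blocked=[3]
Op 7: conn=4 S1=25 S2=17 S3=-3 S4=4 blocked=[3]

Answer: S3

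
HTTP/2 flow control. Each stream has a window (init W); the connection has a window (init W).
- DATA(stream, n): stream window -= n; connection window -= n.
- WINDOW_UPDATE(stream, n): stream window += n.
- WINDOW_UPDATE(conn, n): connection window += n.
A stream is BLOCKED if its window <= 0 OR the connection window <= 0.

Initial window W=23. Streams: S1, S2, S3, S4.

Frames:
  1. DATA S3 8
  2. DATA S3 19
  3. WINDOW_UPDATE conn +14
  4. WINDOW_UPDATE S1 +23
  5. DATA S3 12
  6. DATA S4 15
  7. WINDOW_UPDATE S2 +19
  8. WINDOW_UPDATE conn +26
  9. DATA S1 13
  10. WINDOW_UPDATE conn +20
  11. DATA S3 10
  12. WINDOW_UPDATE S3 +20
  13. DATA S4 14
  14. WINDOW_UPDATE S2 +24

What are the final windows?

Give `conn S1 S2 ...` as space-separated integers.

Answer: -8 33 66 -6 -6

Derivation:
Op 1: conn=15 S1=23 S2=23 S3=15 S4=23 blocked=[]
Op 2: conn=-4 S1=23 S2=23 S3=-4 S4=23 blocked=[1, 2, 3, 4]
Op 3: conn=10 S1=23 S2=23 S3=-4 S4=23 blocked=[3]
Op 4: conn=10 S1=46 S2=23 S3=-4 S4=23 blocked=[3]
Op 5: conn=-2 S1=46 S2=23 S3=-16 S4=23 blocked=[1, 2, 3, 4]
Op 6: conn=-17 S1=46 S2=23 S3=-16 S4=8 blocked=[1, 2, 3, 4]
Op 7: conn=-17 S1=46 S2=42 S3=-16 S4=8 blocked=[1, 2, 3, 4]
Op 8: conn=9 S1=46 S2=42 S3=-16 S4=8 blocked=[3]
Op 9: conn=-4 S1=33 S2=42 S3=-16 S4=8 blocked=[1, 2, 3, 4]
Op 10: conn=16 S1=33 S2=42 S3=-16 S4=8 blocked=[3]
Op 11: conn=6 S1=33 S2=42 S3=-26 S4=8 blocked=[3]
Op 12: conn=6 S1=33 S2=42 S3=-6 S4=8 blocked=[3]
Op 13: conn=-8 S1=33 S2=42 S3=-6 S4=-6 blocked=[1, 2, 3, 4]
Op 14: conn=-8 S1=33 S2=66 S3=-6 S4=-6 blocked=[1, 2, 3, 4]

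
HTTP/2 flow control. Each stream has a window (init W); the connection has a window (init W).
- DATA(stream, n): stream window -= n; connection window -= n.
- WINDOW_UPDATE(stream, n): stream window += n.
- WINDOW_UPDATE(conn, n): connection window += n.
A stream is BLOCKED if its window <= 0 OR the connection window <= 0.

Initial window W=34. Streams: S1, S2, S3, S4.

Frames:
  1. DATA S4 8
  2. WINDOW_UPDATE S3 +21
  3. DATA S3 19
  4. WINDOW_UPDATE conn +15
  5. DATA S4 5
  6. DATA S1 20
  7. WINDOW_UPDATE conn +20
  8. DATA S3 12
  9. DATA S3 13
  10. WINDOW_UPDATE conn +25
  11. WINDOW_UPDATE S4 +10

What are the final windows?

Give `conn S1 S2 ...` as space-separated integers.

Op 1: conn=26 S1=34 S2=34 S3=34 S4=26 blocked=[]
Op 2: conn=26 S1=34 S2=34 S3=55 S4=26 blocked=[]
Op 3: conn=7 S1=34 S2=34 S3=36 S4=26 blocked=[]
Op 4: conn=22 S1=34 S2=34 S3=36 S4=26 blocked=[]
Op 5: conn=17 S1=34 S2=34 S3=36 S4=21 blocked=[]
Op 6: conn=-3 S1=14 S2=34 S3=36 S4=21 blocked=[1, 2, 3, 4]
Op 7: conn=17 S1=14 S2=34 S3=36 S4=21 blocked=[]
Op 8: conn=5 S1=14 S2=34 S3=24 S4=21 blocked=[]
Op 9: conn=-8 S1=14 S2=34 S3=11 S4=21 blocked=[1, 2, 3, 4]
Op 10: conn=17 S1=14 S2=34 S3=11 S4=21 blocked=[]
Op 11: conn=17 S1=14 S2=34 S3=11 S4=31 blocked=[]

Answer: 17 14 34 11 31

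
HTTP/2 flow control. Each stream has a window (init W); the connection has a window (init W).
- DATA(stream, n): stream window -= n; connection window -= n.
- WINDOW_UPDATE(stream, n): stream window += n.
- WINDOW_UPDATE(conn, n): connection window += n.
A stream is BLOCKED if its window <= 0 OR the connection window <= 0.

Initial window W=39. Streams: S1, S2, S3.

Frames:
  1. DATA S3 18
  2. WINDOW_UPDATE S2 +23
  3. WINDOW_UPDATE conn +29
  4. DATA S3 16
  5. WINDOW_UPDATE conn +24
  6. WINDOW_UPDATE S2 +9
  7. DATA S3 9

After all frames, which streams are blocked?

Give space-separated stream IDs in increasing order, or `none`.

Op 1: conn=21 S1=39 S2=39 S3=21 blocked=[]
Op 2: conn=21 S1=39 S2=62 S3=21 blocked=[]
Op 3: conn=50 S1=39 S2=62 S3=21 blocked=[]
Op 4: conn=34 S1=39 S2=62 S3=5 blocked=[]
Op 5: conn=58 S1=39 S2=62 S3=5 blocked=[]
Op 6: conn=58 S1=39 S2=71 S3=5 blocked=[]
Op 7: conn=49 S1=39 S2=71 S3=-4 blocked=[3]

Answer: S3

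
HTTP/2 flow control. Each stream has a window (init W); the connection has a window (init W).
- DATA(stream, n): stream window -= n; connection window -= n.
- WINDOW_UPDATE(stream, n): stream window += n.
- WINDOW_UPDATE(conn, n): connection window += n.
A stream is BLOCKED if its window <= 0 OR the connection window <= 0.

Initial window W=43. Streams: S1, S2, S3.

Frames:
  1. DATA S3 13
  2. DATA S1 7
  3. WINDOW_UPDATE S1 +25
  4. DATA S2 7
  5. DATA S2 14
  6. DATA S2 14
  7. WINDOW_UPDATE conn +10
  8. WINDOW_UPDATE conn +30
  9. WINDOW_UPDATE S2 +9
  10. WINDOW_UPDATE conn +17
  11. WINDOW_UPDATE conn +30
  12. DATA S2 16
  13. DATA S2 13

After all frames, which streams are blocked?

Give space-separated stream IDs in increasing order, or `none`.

Op 1: conn=30 S1=43 S2=43 S3=30 blocked=[]
Op 2: conn=23 S1=36 S2=43 S3=30 blocked=[]
Op 3: conn=23 S1=61 S2=43 S3=30 blocked=[]
Op 4: conn=16 S1=61 S2=36 S3=30 blocked=[]
Op 5: conn=2 S1=61 S2=22 S3=30 blocked=[]
Op 6: conn=-12 S1=61 S2=8 S3=30 blocked=[1, 2, 3]
Op 7: conn=-2 S1=61 S2=8 S3=30 blocked=[1, 2, 3]
Op 8: conn=28 S1=61 S2=8 S3=30 blocked=[]
Op 9: conn=28 S1=61 S2=17 S3=30 blocked=[]
Op 10: conn=45 S1=61 S2=17 S3=30 blocked=[]
Op 11: conn=75 S1=61 S2=17 S3=30 blocked=[]
Op 12: conn=59 S1=61 S2=1 S3=30 blocked=[]
Op 13: conn=46 S1=61 S2=-12 S3=30 blocked=[2]

Answer: S2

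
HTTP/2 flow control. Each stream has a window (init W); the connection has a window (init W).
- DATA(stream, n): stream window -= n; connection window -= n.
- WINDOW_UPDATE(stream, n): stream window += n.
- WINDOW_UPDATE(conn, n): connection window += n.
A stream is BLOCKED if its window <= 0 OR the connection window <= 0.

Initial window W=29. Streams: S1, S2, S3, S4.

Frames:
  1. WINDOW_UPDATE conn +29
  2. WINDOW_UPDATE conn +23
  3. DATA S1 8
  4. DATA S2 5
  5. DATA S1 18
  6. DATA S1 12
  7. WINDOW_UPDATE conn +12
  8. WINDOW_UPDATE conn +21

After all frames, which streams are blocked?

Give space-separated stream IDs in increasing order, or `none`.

Op 1: conn=58 S1=29 S2=29 S3=29 S4=29 blocked=[]
Op 2: conn=81 S1=29 S2=29 S3=29 S4=29 blocked=[]
Op 3: conn=73 S1=21 S2=29 S3=29 S4=29 blocked=[]
Op 4: conn=68 S1=21 S2=24 S3=29 S4=29 blocked=[]
Op 5: conn=50 S1=3 S2=24 S3=29 S4=29 blocked=[]
Op 6: conn=38 S1=-9 S2=24 S3=29 S4=29 blocked=[1]
Op 7: conn=50 S1=-9 S2=24 S3=29 S4=29 blocked=[1]
Op 8: conn=71 S1=-9 S2=24 S3=29 S4=29 blocked=[1]

Answer: S1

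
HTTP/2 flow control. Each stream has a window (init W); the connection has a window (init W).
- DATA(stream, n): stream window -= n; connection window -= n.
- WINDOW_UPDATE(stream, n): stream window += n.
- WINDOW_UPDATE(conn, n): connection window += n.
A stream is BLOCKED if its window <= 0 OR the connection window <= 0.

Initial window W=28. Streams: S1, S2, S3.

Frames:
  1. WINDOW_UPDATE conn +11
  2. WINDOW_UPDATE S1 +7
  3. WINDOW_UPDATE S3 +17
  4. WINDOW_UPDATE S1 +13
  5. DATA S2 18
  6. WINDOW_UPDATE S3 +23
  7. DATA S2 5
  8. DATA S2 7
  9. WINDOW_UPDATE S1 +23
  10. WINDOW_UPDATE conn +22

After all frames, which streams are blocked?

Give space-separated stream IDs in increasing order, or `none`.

Answer: S2

Derivation:
Op 1: conn=39 S1=28 S2=28 S3=28 blocked=[]
Op 2: conn=39 S1=35 S2=28 S3=28 blocked=[]
Op 3: conn=39 S1=35 S2=28 S3=45 blocked=[]
Op 4: conn=39 S1=48 S2=28 S3=45 blocked=[]
Op 5: conn=21 S1=48 S2=10 S3=45 blocked=[]
Op 6: conn=21 S1=48 S2=10 S3=68 blocked=[]
Op 7: conn=16 S1=48 S2=5 S3=68 blocked=[]
Op 8: conn=9 S1=48 S2=-2 S3=68 blocked=[2]
Op 9: conn=9 S1=71 S2=-2 S3=68 blocked=[2]
Op 10: conn=31 S1=71 S2=-2 S3=68 blocked=[2]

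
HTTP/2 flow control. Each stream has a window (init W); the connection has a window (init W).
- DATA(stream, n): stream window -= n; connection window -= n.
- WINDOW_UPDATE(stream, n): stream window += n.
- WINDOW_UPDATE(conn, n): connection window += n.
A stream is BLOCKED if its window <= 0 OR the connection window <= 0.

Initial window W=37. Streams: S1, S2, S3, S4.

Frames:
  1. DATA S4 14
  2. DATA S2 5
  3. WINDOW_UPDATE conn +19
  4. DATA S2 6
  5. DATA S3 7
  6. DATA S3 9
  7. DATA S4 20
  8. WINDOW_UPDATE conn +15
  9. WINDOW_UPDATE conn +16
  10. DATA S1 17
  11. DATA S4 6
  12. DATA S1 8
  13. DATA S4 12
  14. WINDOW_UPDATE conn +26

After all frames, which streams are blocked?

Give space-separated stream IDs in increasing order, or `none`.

Answer: S4

Derivation:
Op 1: conn=23 S1=37 S2=37 S3=37 S4=23 blocked=[]
Op 2: conn=18 S1=37 S2=32 S3=37 S4=23 blocked=[]
Op 3: conn=37 S1=37 S2=32 S3=37 S4=23 blocked=[]
Op 4: conn=31 S1=37 S2=26 S3=37 S4=23 blocked=[]
Op 5: conn=24 S1=37 S2=26 S3=30 S4=23 blocked=[]
Op 6: conn=15 S1=37 S2=26 S3=21 S4=23 blocked=[]
Op 7: conn=-5 S1=37 S2=26 S3=21 S4=3 blocked=[1, 2, 3, 4]
Op 8: conn=10 S1=37 S2=26 S3=21 S4=3 blocked=[]
Op 9: conn=26 S1=37 S2=26 S3=21 S4=3 blocked=[]
Op 10: conn=9 S1=20 S2=26 S3=21 S4=3 blocked=[]
Op 11: conn=3 S1=20 S2=26 S3=21 S4=-3 blocked=[4]
Op 12: conn=-5 S1=12 S2=26 S3=21 S4=-3 blocked=[1, 2, 3, 4]
Op 13: conn=-17 S1=12 S2=26 S3=21 S4=-15 blocked=[1, 2, 3, 4]
Op 14: conn=9 S1=12 S2=26 S3=21 S4=-15 blocked=[4]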